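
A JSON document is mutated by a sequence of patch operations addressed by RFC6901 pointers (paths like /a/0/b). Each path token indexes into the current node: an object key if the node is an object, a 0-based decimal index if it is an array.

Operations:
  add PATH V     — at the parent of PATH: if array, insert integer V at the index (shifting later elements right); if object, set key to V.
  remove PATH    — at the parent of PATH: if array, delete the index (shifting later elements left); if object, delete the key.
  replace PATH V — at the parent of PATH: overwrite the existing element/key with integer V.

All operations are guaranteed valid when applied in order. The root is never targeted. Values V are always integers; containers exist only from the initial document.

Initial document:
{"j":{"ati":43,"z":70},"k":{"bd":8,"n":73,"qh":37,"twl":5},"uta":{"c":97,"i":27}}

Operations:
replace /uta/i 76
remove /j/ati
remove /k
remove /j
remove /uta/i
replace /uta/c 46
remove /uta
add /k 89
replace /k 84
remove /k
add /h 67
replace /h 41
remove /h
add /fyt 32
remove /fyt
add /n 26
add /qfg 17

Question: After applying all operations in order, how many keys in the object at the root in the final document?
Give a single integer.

Answer: 2

Derivation:
After op 1 (replace /uta/i 76): {"j":{"ati":43,"z":70},"k":{"bd":8,"n":73,"qh":37,"twl":5},"uta":{"c":97,"i":76}}
After op 2 (remove /j/ati): {"j":{"z":70},"k":{"bd":8,"n":73,"qh":37,"twl":5},"uta":{"c":97,"i":76}}
After op 3 (remove /k): {"j":{"z":70},"uta":{"c":97,"i":76}}
After op 4 (remove /j): {"uta":{"c":97,"i":76}}
After op 5 (remove /uta/i): {"uta":{"c":97}}
After op 6 (replace /uta/c 46): {"uta":{"c":46}}
After op 7 (remove /uta): {}
After op 8 (add /k 89): {"k":89}
After op 9 (replace /k 84): {"k":84}
After op 10 (remove /k): {}
After op 11 (add /h 67): {"h":67}
After op 12 (replace /h 41): {"h":41}
After op 13 (remove /h): {}
After op 14 (add /fyt 32): {"fyt":32}
After op 15 (remove /fyt): {}
After op 16 (add /n 26): {"n":26}
After op 17 (add /qfg 17): {"n":26,"qfg":17}
Size at the root: 2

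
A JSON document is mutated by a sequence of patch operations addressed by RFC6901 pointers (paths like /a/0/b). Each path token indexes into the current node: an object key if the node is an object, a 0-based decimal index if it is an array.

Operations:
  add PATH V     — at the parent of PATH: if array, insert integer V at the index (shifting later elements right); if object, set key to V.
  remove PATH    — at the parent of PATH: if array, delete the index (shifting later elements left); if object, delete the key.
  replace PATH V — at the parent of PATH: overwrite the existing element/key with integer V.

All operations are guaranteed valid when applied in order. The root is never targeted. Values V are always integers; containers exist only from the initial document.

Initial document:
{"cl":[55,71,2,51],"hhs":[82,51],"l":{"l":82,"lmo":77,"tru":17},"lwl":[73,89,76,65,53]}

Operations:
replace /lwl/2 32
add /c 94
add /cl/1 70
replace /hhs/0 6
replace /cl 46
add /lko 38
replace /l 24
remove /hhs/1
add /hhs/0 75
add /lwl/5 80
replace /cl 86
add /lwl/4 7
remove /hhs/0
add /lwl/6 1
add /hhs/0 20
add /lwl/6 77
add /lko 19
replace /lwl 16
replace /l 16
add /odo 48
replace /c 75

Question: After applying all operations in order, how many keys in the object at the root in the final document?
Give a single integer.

After op 1 (replace /lwl/2 32): {"cl":[55,71,2,51],"hhs":[82,51],"l":{"l":82,"lmo":77,"tru":17},"lwl":[73,89,32,65,53]}
After op 2 (add /c 94): {"c":94,"cl":[55,71,2,51],"hhs":[82,51],"l":{"l":82,"lmo":77,"tru":17},"lwl":[73,89,32,65,53]}
After op 3 (add /cl/1 70): {"c":94,"cl":[55,70,71,2,51],"hhs":[82,51],"l":{"l":82,"lmo":77,"tru":17},"lwl":[73,89,32,65,53]}
After op 4 (replace /hhs/0 6): {"c":94,"cl":[55,70,71,2,51],"hhs":[6,51],"l":{"l":82,"lmo":77,"tru":17},"lwl":[73,89,32,65,53]}
After op 5 (replace /cl 46): {"c":94,"cl":46,"hhs":[6,51],"l":{"l":82,"lmo":77,"tru":17},"lwl":[73,89,32,65,53]}
After op 6 (add /lko 38): {"c":94,"cl":46,"hhs":[6,51],"l":{"l":82,"lmo":77,"tru":17},"lko":38,"lwl":[73,89,32,65,53]}
After op 7 (replace /l 24): {"c":94,"cl":46,"hhs":[6,51],"l":24,"lko":38,"lwl":[73,89,32,65,53]}
After op 8 (remove /hhs/1): {"c":94,"cl":46,"hhs":[6],"l":24,"lko":38,"lwl":[73,89,32,65,53]}
After op 9 (add /hhs/0 75): {"c":94,"cl":46,"hhs":[75,6],"l":24,"lko":38,"lwl":[73,89,32,65,53]}
After op 10 (add /lwl/5 80): {"c":94,"cl":46,"hhs":[75,6],"l":24,"lko":38,"lwl":[73,89,32,65,53,80]}
After op 11 (replace /cl 86): {"c":94,"cl":86,"hhs":[75,6],"l":24,"lko":38,"lwl":[73,89,32,65,53,80]}
After op 12 (add /lwl/4 7): {"c":94,"cl":86,"hhs":[75,6],"l":24,"lko":38,"lwl":[73,89,32,65,7,53,80]}
After op 13 (remove /hhs/0): {"c":94,"cl":86,"hhs":[6],"l":24,"lko":38,"lwl":[73,89,32,65,7,53,80]}
After op 14 (add /lwl/6 1): {"c":94,"cl":86,"hhs":[6],"l":24,"lko":38,"lwl":[73,89,32,65,7,53,1,80]}
After op 15 (add /hhs/0 20): {"c":94,"cl":86,"hhs":[20,6],"l":24,"lko":38,"lwl":[73,89,32,65,7,53,1,80]}
After op 16 (add /lwl/6 77): {"c":94,"cl":86,"hhs":[20,6],"l":24,"lko":38,"lwl":[73,89,32,65,7,53,77,1,80]}
After op 17 (add /lko 19): {"c":94,"cl":86,"hhs":[20,6],"l":24,"lko":19,"lwl":[73,89,32,65,7,53,77,1,80]}
After op 18 (replace /lwl 16): {"c":94,"cl":86,"hhs":[20,6],"l":24,"lko":19,"lwl":16}
After op 19 (replace /l 16): {"c":94,"cl":86,"hhs":[20,6],"l":16,"lko":19,"lwl":16}
After op 20 (add /odo 48): {"c":94,"cl":86,"hhs":[20,6],"l":16,"lko":19,"lwl":16,"odo":48}
After op 21 (replace /c 75): {"c":75,"cl":86,"hhs":[20,6],"l":16,"lko":19,"lwl":16,"odo":48}
Size at the root: 7

Answer: 7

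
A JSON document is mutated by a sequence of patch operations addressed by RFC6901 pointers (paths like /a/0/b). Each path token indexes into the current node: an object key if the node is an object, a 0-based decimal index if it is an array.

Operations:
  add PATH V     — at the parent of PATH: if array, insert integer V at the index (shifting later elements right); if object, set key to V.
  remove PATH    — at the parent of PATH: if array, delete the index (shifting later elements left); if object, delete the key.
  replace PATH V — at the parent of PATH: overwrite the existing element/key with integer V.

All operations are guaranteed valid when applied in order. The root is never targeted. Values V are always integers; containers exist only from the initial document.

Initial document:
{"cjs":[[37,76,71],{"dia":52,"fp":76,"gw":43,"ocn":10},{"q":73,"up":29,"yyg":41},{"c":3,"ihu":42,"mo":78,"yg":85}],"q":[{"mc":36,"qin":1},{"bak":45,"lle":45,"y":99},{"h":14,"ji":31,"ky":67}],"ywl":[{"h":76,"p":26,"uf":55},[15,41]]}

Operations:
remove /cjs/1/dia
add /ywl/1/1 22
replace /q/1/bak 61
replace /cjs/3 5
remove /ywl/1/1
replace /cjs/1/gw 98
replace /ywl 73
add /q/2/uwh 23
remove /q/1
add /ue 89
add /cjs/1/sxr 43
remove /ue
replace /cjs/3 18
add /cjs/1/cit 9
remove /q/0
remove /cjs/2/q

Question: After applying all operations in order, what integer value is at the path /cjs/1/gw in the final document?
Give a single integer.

After op 1 (remove /cjs/1/dia): {"cjs":[[37,76,71],{"fp":76,"gw":43,"ocn":10},{"q":73,"up":29,"yyg":41},{"c":3,"ihu":42,"mo":78,"yg":85}],"q":[{"mc":36,"qin":1},{"bak":45,"lle":45,"y":99},{"h":14,"ji":31,"ky":67}],"ywl":[{"h":76,"p":26,"uf":55},[15,41]]}
After op 2 (add /ywl/1/1 22): {"cjs":[[37,76,71],{"fp":76,"gw":43,"ocn":10},{"q":73,"up":29,"yyg":41},{"c":3,"ihu":42,"mo":78,"yg":85}],"q":[{"mc":36,"qin":1},{"bak":45,"lle":45,"y":99},{"h":14,"ji":31,"ky":67}],"ywl":[{"h":76,"p":26,"uf":55},[15,22,41]]}
After op 3 (replace /q/1/bak 61): {"cjs":[[37,76,71],{"fp":76,"gw":43,"ocn":10},{"q":73,"up":29,"yyg":41},{"c":3,"ihu":42,"mo":78,"yg":85}],"q":[{"mc":36,"qin":1},{"bak":61,"lle":45,"y":99},{"h":14,"ji":31,"ky":67}],"ywl":[{"h":76,"p":26,"uf":55},[15,22,41]]}
After op 4 (replace /cjs/3 5): {"cjs":[[37,76,71],{"fp":76,"gw":43,"ocn":10},{"q":73,"up":29,"yyg":41},5],"q":[{"mc":36,"qin":1},{"bak":61,"lle":45,"y":99},{"h":14,"ji":31,"ky":67}],"ywl":[{"h":76,"p":26,"uf":55},[15,22,41]]}
After op 5 (remove /ywl/1/1): {"cjs":[[37,76,71],{"fp":76,"gw":43,"ocn":10},{"q":73,"up":29,"yyg":41},5],"q":[{"mc":36,"qin":1},{"bak":61,"lle":45,"y":99},{"h":14,"ji":31,"ky":67}],"ywl":[{"h":76,"p":26,"uf":55},[15,41]]}
After op 6 (replace /cjs/1/gw 98): {"cjs":[[37,76,71],{"fp":76,"gw":98,"ocn":10},{"q":73,"up":29,"yyg":41},5],"q":[{"mc":36,"qin":1},{"bak":61,"lle":45,"y":99},{"h":14,"ji":31,"ky":67}],"ywl":[{"h":76,"p":26,"uf":55},[15,41]]}
After op 7 (replace /ywl 73): {"cjs":[[37,76,71],{"fp":76,"gw":98,"ocn":10},{"q":73,"up":29,"yyg":41},5],"q":[{"mc":36,"qin":1},{"bak":61,"lle":45,"y":99},{"h":14,"ji":31,"ky":67}],"ywl":73}
After op 8 (add /q/2/uwh 23): {"cjs":[[37,76,71],{"fp":76,"gw":98,"ocn":10},{"q":73,"up":29,"yyg":41},5],"q":[{"mc":36,"qin":1},{"bak":61,"lle":45,"y":99},{"h":14,"ji":31,"ky":67,"uwh":23}],"ywl":73}
After op 9 (remove /q/1): {"cjs":[[37,76,71],{"fp":76,"gw":98,"ocn":10},{"q":73,"up":29,"yyg":41},5],"q":[{"mc":36,"qin":1},{"h":14,"ji":31,"ky":67,"uwh":23}],"ywl":73}
After op 10 (add /ue 89): {"cjs":[[37,76,71],{"fp":76,"gw":98,"ocn":10},{"q":73,"up":29,"yyg":41},5],"q":[{"mc":36,"qin":1},{"h":14,"ji":31,"ky":67,"uwh":23}],"ue":89,"ywl":73}
After op 11 (add /cjs/1/sxr 43): {"cjs":[[37,76,71],{"fp":76,"gw":98,"ocn":10,"sxr":43},{"q":73,"up":29,"yyg":41},5],"q":[{"mc":36,"qin":1},{"h":14,"ji":31,"ky":67,"uwh":23}],"ue":89,"ywl":73}
After op 12 (remove /ue): {"cjs":[[37,76,71],{"fp":76,"gw":98,"ocn":10,"sxr":43},{"q":73,"up":29,"yyg":41},5],"q":[{"mc":36,"qin":1},{"h":14,"ji":31,"ky":67,"uwh":23}],"ywl":73}
After op 13 (replace /cjs/3 18): {"cjs":[[37,76,71],{"fp":76,"gw":98,"ocn":10,"sxr":43},{"q":73,"up":29,"yyg":41},18],"q":[{"mc":36,"qin":1},{"h":14,"ji":31,"ky":67,"uwh":23}],"ywl":73}
After op 14 (add /cjs/1/cit 9): {"cjs":[[37,76,71],{"cit":9,"fp":76,"gw":98,"ocn":10,"sxr":43},{"q":73,"up":29,"yyg":41},18],"q":[{"mc":36,"qin":1},{"h":14,"ji":31,"ky":67,"uwh":23}],"ywl":73}
After op 15 (remove /q/0): {"cjs":[[37,76,71],{"cit":9,"fp":76,"gw":98,"ocn":10,"sxr":43},{"q":73,"up":29,"yyg":41},18],"q":[{"h":14,"ji":31,"ky":67,"uwh":23}],"ywl":73}
After op 16 (remove /cjs/2/q): {"cjs":[[37,76,71],{"cit":9,"fp":76,"gw":98,"ocn":10,"sxr":43},{"up":29,"yyg":41},18],"q":[{"h":14,"ji":31,"ky":67,"uwh":23}],"ywl":73}
Value at /cjs/1/gw: 98

Answer: 98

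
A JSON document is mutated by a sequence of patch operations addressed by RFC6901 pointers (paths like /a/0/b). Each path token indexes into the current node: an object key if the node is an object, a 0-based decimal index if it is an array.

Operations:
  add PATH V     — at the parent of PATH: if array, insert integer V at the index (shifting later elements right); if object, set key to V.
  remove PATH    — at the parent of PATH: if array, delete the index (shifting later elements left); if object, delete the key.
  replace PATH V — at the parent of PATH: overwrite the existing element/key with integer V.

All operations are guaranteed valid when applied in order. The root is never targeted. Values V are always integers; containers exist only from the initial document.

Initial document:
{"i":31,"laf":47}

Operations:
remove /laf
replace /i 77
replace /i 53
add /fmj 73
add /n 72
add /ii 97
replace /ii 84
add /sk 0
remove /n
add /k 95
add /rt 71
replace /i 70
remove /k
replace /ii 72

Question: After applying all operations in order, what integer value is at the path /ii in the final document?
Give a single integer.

Answer: 72

Derivation:
After op 1 (remove /laf): {"i":31}
After op 2 (replace /i 77): {"i":77}
After op 3 (replace /i 53): {"i":53}
After op 4 (add /fmj 73): {"fmj":73,"i":53}
After op 5 (add /n 72): {"fmj":73,"i":53,"n":72}
After op 6 (add /ii 97): {"fmj":73,"i":53,"ii":97,"n":72}
After op 7 (replace /ii 84): {"fmj":73,"i":53,"ii":84,"n":72}
After op 8 (add /sk 0): {"fmj":73,"i":53,"ii":84,"n":72,"sk":0}
After op 9 (remove /n): {"fmj":73,"i":53,"ii":84,"sk":0}
After op 10 (add /k 95): {"fmj":73,"i":53,"ii":84,"k":95,"sk":0}
After op 11 (add /rt 71): {"fmj":73,"i":53,"ii":84,"k":95,"rt":71,"sk":0}
After op 12 (replace /i 70): {"fmj":73,"i":70,"ii":84,"k":95,"rt":71,"sk":0}
After op 13 (remove /k): {"fmj":73,"i":70,"ii":84,"rt":71,"sk":0}
After op 14 (replace /ii 72): {"fmj":73,"i":70,"ii":72,"rt":71,"sk":0}
Value at /ii: 72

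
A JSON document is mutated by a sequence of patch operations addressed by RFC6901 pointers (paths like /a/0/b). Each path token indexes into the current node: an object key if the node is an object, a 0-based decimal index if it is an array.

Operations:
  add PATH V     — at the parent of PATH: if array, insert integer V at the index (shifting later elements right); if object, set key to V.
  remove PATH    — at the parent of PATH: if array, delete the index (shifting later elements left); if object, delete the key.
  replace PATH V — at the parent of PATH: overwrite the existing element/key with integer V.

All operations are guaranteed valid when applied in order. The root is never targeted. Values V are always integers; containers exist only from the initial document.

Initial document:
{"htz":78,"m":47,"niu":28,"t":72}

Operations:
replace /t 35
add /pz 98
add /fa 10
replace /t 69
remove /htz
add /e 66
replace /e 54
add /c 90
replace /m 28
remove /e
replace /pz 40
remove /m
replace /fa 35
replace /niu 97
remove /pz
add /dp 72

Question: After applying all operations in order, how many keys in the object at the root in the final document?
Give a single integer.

After op 1 (replace /t 35): {"htz":78,"m":47,"niu":28,"t":35}
After op 2 (add /pz 98): {"htz":78,"m":47,"niu":28,"pz":98,"t":35}
After op 3 (add /fa 10): {"fa":10,"htz":78,"m":47,"niu":28,"pz":98,"t":35}
After op 4 (replace /t 69): {"fa":10,"htz":78,"m":47,"niu":28,"pz":98,"t":69}
After op 5 (remove /htz): {"fa":10,"m":47,"niu":28,"pz":98,"t":69}
After op 6 (add /e 66): {"e":66,"fa":10,"m":47,"niu":28,"pz":98,"t":69}
After op 7 (replace /e 54): {"e":54,"fa":10,"m":47,"niu":28,"pz":98,"t":69}
After op 8 (add /c 90): {"c":90,"e":54,"fa":10,"m":47,"niu":28,"pz":98,"t":69}
After op 9 (replace /m 28): {"c":90,"e":54,"fa":10,"m":28,"niu":28,"pz":98,"t":69}
After op 10 (remove /e): {"c":90,"fa":10,"m":28,"niu":28,"pz":98,"t":69}
After op 11 (replace /pz 40): {"c":90,"fa":10,"m":28,"niu":28,"pz":40,"t":69}
After op 12 (remove /m): {"c":90,"fa":10,"niu":28,"pz":40,"t":69}
After op 13 (replace /fa 35): {"c":90,"fa":35,"niu":28,"pz":40,"t":69}
After op 14 (replace /niu 97): {"c":90,"fa":35,"niu":97,"pz":40,"t":69}
After op 15 (remove /pz): {"c":90,"fa":35,"niu":97,"t":69}
After op 16 (add /dp 72): {"c":90,"dp":72,"fa":35,"niu":97,"t":69}
Size at the root: 5

Answer: 5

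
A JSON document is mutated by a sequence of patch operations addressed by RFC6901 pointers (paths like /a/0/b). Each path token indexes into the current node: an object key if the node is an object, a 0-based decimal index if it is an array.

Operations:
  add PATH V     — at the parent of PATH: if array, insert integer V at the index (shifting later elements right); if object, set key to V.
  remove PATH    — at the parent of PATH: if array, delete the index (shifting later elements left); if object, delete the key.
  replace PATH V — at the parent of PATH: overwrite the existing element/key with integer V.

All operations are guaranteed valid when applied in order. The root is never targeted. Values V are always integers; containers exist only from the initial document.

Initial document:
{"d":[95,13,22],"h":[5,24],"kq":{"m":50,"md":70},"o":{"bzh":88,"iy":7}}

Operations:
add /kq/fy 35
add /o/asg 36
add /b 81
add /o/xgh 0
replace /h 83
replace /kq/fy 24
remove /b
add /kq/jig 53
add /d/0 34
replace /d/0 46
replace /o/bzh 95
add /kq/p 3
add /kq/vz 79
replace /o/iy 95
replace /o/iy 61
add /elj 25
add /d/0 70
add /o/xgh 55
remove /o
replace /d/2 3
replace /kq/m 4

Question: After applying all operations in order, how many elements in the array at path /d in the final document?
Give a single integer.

Answer: 5

Derivation:
After op 1 (add /kq/fy 35): {"d":[95,13,22],"h":[5,24],"kq":{"fy":35,"m":50,"md":70},"o":{"bzh":88,"iy":7}}
After op 2 (add /o/asg 36): {"d":[95,13,22],"h":[5,24],"kq":{"fy":35,"m":50,"md":70},"o":{"asg":36,"bzh":88,"iy":7}}
After op 3 (add /b 81): {"b":81,"d":[95,13,22],"h":[5,24],"kq":{"fy":35,"m":50,"md":70},"o":{"asg":36,"bzh":88,"iy":7}}
After op 4 (add /o/xgh 0): {"b":81,"d":[95,13,22],"h":[5,24],"kq":{"fy":35,"m":50,"md":70},"o":{"asg":36,"bzh":88,"iy":7,"xgh":0}}
After op 5 (replace /h 83): {"b":81,"d":[95,13,22],"h":83,"kq":{"fy":35,"m":50,"md":70},"o":{"asg":36,"bzh":88,"iy":7,"xgh":0}}
After op 6 (replace /kq/fy 24): {"b":81,"d":[95,13,22],"h":83,"kq":{"fy":24,"m":50,"md":70},"o":{"asg":36,"bzh":88,"iy":7,"xgh":0}}
After op 7 (remove /b): {"d":[95,13,22],"h":83,"kq":{"fy":24,"m":50,"md":70},"o":{"asg":36,"bzh":88,"iy":7,"xgh":0}}
After op 8 (add /kq/jig 53): {"d":[95,13,22],"h":83,"kq":{"fy":24,"jig":53,"m":50,"md":70},"o":{"asg":36,"bzh":88,"iy":7,"xgh":0}}
After op 9 (add /d/0 34): {"d":[34,95,13,22],"h":83,"kq":{"fy":24,"jig":53,"m":50,"md":70},"o":{"asg":36,"bzh":88,"iy":7,"xgh":0}}
After op 10 (replace /d/0 46): {"d":[46,95,13,22],"h":83,"kq":{"fy":24,"jig":53,"m":50,"md":70},"o":{"asg":36,"bzh":88,"iy":7,"xgh":0}}
After op 11 (replace /o/bzh 95): {"d":[46,95,13,22],"h":83,"kq":{"fy":24,"jig":53,"m":50,"md":70},"o":{"asg":36,"bzh":95,"iy":7,"xgh":0}}
After op 12 (add /kq/p 3): {"d":[46,95,13,22],"h":83,"kq":{"fy":24,"jig":53,"m":50,"md":70,"p":3},"o":{"asg":36,"bzh":95,"iy":7,"xgh":0}}
After op 13 (add /kq/vz 79): {"d":[46,95,13,22],"h":83,"kq":{"fy":24,"jig":53,"m":50,"md":70,"p":3,"vz":79},"o":{"asg":36,"bzh":95,"iy":7,"xgh":0}}
After op 14 (replace /o/iy 95): {"d":[46,95,13,22],"h":83,"kq":{"fy":24,"jig":53,"m":50,"md":70,"p":3,"vz":79},"o":{"asg":36,"bzh":95,"iy":95,"xgh":0}}
After op 15 (replace /o/iy 61): {"d":[46,95,13,22],"h":83,"kq":{"fy":24,"jig":53,"m":50,"md":70,"p":3,"vz":79},"o":{"asg":36,"bzh":95,"iy":61,"xgh":0}}
After op 16 (add /elj 25): {"d":[46,95,13,22],"elj":25,"h":83,"kq":{"fy":24,"jig":53,"m":50,"md":70,"p":3,"vz":79},"o":{"asg":36,"bzh":95,"iy":61,"xgh":0}}
After op 17 (add /d/0 70): {"d":[70,46,95,13,22],"elj":25,"h":83,"kq":{"fy":24,"jig":53,"m":50,"md":70,"p":3,"vz":79},"o":{"asg":36,"bzh":95,"iy":61,"xgh":0}}
After op 18 (add /o/xgh 55): {"d":[70,46,95,13,22],"elj":25,"h":83,"kq":{"fy":24,"jig":53,"m":50,"md":70,"p":3,"vz":79},"o":{"asg":36,"bzh":95,"iy":61,"xgh":55}}
After op 19 (remove /o): {"d":[70,46,95,13,22],"elj":25,"h":83,"kq":{"fy":24,"jig":53,"m":50,"md":70,"p":3,"vz":79}}
After op 20 (replace /d/2 3): {"d":[70,46,3,13,22],"elj":25,"h":83,"kq":{"fy":24,"jig":53,"m":50,"md":70,"p":3,"vz":79}}
After op 21 (replace /kq/m 4): {"d":[70,46,3,13,22],"elj":25,"h":83,"kq":{"fy":24,"jig":53,"m":4,"md":70,"p":3,"vz":79}}
Size at path /d: 5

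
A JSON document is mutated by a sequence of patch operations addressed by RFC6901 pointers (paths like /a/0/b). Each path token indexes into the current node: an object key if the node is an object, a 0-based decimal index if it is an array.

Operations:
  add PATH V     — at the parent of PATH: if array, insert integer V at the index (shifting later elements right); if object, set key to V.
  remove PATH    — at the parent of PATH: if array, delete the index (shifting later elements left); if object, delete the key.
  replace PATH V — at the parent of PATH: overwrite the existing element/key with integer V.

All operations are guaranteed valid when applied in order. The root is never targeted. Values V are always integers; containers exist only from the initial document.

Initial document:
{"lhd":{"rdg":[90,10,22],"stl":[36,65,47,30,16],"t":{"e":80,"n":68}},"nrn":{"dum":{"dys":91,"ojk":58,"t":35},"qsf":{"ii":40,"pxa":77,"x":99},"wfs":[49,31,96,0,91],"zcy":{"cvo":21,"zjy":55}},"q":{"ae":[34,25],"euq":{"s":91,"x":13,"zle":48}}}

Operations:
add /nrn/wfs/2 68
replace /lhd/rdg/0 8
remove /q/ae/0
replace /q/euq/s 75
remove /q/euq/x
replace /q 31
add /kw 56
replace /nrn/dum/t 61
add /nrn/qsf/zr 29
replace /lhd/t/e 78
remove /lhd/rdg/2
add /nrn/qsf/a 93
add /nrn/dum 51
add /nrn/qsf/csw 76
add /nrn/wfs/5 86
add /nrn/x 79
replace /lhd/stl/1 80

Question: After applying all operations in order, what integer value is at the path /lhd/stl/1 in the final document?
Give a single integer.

After op 1 (add /nrn/wfs/2 68): {"lhd":{"rdg":[90,10,22],"stl":[36,65,47,30,16],"t":{"e":80,"n":68}},"nrn":{"dum":{"dys":91,"ojk":58,"t":35},"qsf":{"ii":40,"pxa":77,"x":99},"wfs":[49,31,68,96,0,91],"zcy":{"cvo":21,"zjy":55}},"q":{"ae":[34,25],"euq":{"s":91,"x":13,"zle":48}}}
After op 2 (replace /lhd/rdg/0 8): {"lhd":{"rdg":[8,10,22],"stl":[36,65,47,30,16],"t":{"e":80,"n":68}},"nrn":{"dum":{"dys":91,"ojk":58,"t":35},"qsf":{"ii":40,"pxa":77,"x":99},"wfs":[49,31,68,96,0,91],"zcy":{"cvo":21,"zjy":55}},"q":{"ae":[34,25],"euq":{"s":91,"x":13,"zle":48}}}
After op 3 (remove /q/ae/0): {"lhd":{"rdg":[8,10,22],"stl":[36,65,47,30,16],"t":{"e":80,"n":68}},"nrn":{"dum":{"dys":91,"ojk":58,"t":35},"qsf":{"ii":40,"pxa":77,"x":99},"wfs":[49,31,68,96,0,91],"zcy":{"cvo":21,"zjy":55}},"q":{"ae":[25],"euq":{"s":91,"x":13,"zle":48}}}
After op 4 (replace /q/euq/s 75): {"lhd":{"rdg":[8,10,22],"stl":[36,65,47,30,16],"t":{"e":80,"n":68}},"nrn":{"dum":{"dys":91,"ojk":58,"t":35},"qsf":{"ii":40,"pxa":77,"x":99},"wfs":[49,31,68,96,0,91],"zcy":{"cvo":21,"zjy":55}},"q":{"ae":[25],"euq":{"s":75,"x":13,"zle":48}}}
After op 5 (remove /q/euq/x): {"lhd":{"rdg":[8,10,22],"stl":[36,65,47,30,16],"t":{"e":80,"n":68}},"nrn":{"dum":{"dys":91,"ojk":58,"t":35},"qsf":{"ii":40,"pxa":77,"x":99},"wfs":[49,31,68,96,0,91],"zcy":{"cvo":21,"zjy":55}},"q":{"ae":[25],"euq":{"s":75,"zle":48}}}
After op 6 (replace /q 31): {"lhd":{"rdg":[8,10,22],"stl":[36,65,47,30,16],"t":{"e":80,"n":68}},"nrn":{"dum":{"dys":91,"ojk":58,"t":35},"qsf":{"ii":40,"pxa":77,"x":99},"wfs":[49,31,68,96,0,91],"zcy":{"cvo":21,"zjy":55}},"q":31}
After op 7 (add /kw 56): {"kw":56,"lhd":{"rdg":[8,10,22],"stl":[36,65,47,30,16],"t":{"e":80,"n":68}},"nrn":{"dum":{"dys":91,"ojk":58,"t":35},"qsf":{"ii":40,"pxa":77,"x":99},"wfs":[49,31,68,96,0,91],"zcy":{"cvo":21,"zjy":55}},"q":31}
After op 8 (replace /nrn/dum/t 61): {"kw":56,"lhd":{"rdg":[8,10,22],"stl":[36,65,47,30,16],"t":{"e":80,"n":68}},"nrn":{"dum":{"dys":91,"ojk":58,"t":61},"qsf":{"ii":40,"pxa":77,"x":99},"wfs":[49,31,68,96,0,91],"zcy":{"cvo":21,"zjy":55}},"q":31}
After op 9 (add /nrn/qsf/zr 29): {"kw":56,"lhd":{"rdg":[8,10,22],"stl":[36,65,47,30,16],"t":{"e":80,"n":68}},"nrn":{"dum":{"dys":91,"ojk":58,"t":61},"qsf":{"ii":40,"pxa":77,"x":99,"zr":29},"wfs":[49,31,68,96,0,91],"zcy":{"cvo":21,"zjy":55}},"q":31}
After op 10 (replace /lhd/t/e 78): {"kw":56,"lhd":{"rdg":[8,10,22],"stl":[36,65,47,30,16],"t":{"e":78,"n":68}},"nrn":{"dum":{"dys":91,"ojk":58,"t":61},"qsf":{"ii":40,"pxa":77,"x":99,"zr":29},"wfs":[49,31,68,96,0,91],"zcy":{"cvo":21,"zjy":55}},"q":31}
After op 11 (remove /lhd/rdg/2): {"kw":56,"lhd":{"rdg":[8,10],"stl":[36,65,47,30,16],"t":{"e":78,"n":68}},"nrn":{"dum":{"dys":91,"ojk":58,"t":61},"qsf":{"ii":40,"pxa":77,"x":99,"zr":29},"wfs":[49,31,68,96,0,91],"zcy":{"cvo":21,"zjy":55}},"q":31}
After op 12 (add /nrn/qsf/a 93): {"kw":56,"lhd":{"rdg":[8,10],"stl":[36,65,47,30,16],"t":{"e":78,"n":68}},"nrn":{"dum":{"dys":91,"ojk":58,"t":61},"qsf":{"a":93,"ii":40,"pxa":77,"x":99,"zr":29},"wfs":[49,31,68,96,0,91],"zcy":{"cvo":21,"zjy":55}},"q":31}
After op 13 (add /nrn/dum 51): {"kw":56,"lhd":{"rdg":[8,10],"stl":[36,65,47,30,16],"t":{"e":78,"n":68}},"nrn":{"dum":51,"qsf":{"a":93,"ii":40,"pxa":77,"x":99,"zr":29},"wfs":[49,31,68,96,0,91],"zcy":{"cvo":21,"zjy":55}},"q":31}
After op 14 (add /nrn/qsf/csw 76): {"kw":56,"lhd":{"rdg":[8,10],"stl":[36,65,47,30,16],"t":{"e":78,"n":68}},"nrn":{"dum":51,"qsf":{"a":93,"csw":76,"ii":40,"pxa":77,"x":99,"zr":29},"wfs":[49,31,68,96,0,91],"zcy":{"cvo":21,"zjy":55}},"q":31}
After op 15 (add /nrn/wfs/5 86): {"kw":56,"lhd":{"rdg":[8,10],"stl":[36,65,47,30,16],"t":{"e":78,"n":68}},"nrn":{"dum":51,"qsf":{"a":93,"csw":76,"ii":40,"pxa":77,"x":99,"zr":29},"wfs":[49,31,68,96,0,86,91],"zcy":{"cvo":21,"zjy":55}},"q":31}
After op 16 (add /nrn/x 79): {"kw":56,"lhd":{"rdg":[8,10],"stl":[36,65,47,30,16],"t":{"e":78,"n":68}},"nrn":{"dum":51,"qsf":{"a":93,"csw":76,"ii":40,"pxa":77,"x":99,"zr":29},"wfs":[49,31,68,96,0,86,91],"x":79,"zcy":{"cvo":21,"zjy":55}},"q":31}
After op 17 (replace /lhd/stl/1 80): {"kw":56,"lhd":{"rdg":[8,10],"stl":[36,80,47,30,16],"t":{"e":78,"n":68}},"nrn":{"dum":51,"qsf":{"a":93,"csw":76,"ii":40,"pxa":77,"x":99,"zr":29},"wfs":[49,31,68,96,0,86,91],"x":79,"zcy":{"cvo":21,"zjy":55}},"q":31}
Value at /lhd/stl/1: 80

Answer: 80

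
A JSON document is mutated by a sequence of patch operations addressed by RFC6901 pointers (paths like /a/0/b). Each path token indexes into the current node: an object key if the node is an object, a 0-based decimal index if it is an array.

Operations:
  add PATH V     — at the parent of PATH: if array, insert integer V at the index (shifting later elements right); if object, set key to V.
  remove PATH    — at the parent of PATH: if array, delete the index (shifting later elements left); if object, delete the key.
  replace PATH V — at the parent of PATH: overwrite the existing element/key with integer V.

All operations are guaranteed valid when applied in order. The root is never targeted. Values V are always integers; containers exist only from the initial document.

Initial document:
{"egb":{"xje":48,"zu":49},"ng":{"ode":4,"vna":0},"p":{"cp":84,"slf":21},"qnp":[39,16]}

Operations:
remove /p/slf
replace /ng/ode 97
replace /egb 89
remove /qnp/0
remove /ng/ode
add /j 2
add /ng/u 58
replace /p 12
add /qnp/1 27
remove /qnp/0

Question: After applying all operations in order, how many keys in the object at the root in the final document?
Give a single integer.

After op 1 (remove /p/slf): {"egb":{"xje":48,"zu":49},"ng":{"ode":4,"vna":0},"p":{"cp":84},"qnp":[39,16]}
After op 2 (replace /ng/ode 97): {"egb":{"xje":48,"zu":49},"ng":{"ode":97,"vna":0},"p":{"cp":84},"qnp":[39,16]}
After op 3 (replace /egb 89): {"egb":89,"ng":{"ode":97,"vna":0},"p":{"cp":84},"qnp":[39,16]}
After op 4 (remove /qnp/0): {"egb":89,"ng":{"ode":97,"vna":0},"p":{"cp":84},"qnp":[16]}
After op 5 (remove /ng/ode): {"egb":89,"ng":{"vna":0},"p":{"cp":84},"qnp":[16]}
After op 6 (add /j 2): {"egb":89,"j":2,"ng":{"vna":0},"p":{"cp":84},"qnp":[16]}
After op 7 (add /ng/u 58): {"egb":89,"j":2,"ng":{"u":58,"vna":0},"p":{"cp":84},"qnp":[16]}
After op 8 (replace /p 12): {"egb":89,"j":2,"ng":{"u":58,"vna":0},"p":12,"qnp":[16]}
After op 9 (add /qnp/1 27): {"egb":89,"j":2,"ng":{"u":58,"vna":0},"p":12,"qnp":[16,27]}
After op 10 (remove /qnp/0): {"egb":89,"j":2,"ng":{"u":58,"vna":0},"p":12,"qnp":[27]}
Size at the root: 5

Answer: 5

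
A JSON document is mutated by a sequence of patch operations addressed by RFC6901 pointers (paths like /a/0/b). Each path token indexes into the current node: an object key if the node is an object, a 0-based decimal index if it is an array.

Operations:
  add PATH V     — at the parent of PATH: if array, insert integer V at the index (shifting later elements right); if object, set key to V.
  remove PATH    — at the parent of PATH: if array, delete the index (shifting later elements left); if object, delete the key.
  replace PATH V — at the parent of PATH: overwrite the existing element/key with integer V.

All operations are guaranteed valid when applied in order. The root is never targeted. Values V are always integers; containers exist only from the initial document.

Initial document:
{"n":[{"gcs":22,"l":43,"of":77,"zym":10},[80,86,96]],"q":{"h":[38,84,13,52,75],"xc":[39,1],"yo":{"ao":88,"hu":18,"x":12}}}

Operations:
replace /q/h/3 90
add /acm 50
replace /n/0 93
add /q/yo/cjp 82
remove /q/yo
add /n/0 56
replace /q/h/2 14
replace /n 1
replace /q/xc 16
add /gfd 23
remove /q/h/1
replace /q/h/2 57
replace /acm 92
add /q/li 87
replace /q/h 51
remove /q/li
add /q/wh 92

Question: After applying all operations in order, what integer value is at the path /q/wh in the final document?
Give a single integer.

Answer: 92

Derivation:
After op 1 (replace /q/h/3 90): {"n":[{"gcs":22,"l":43,"of":77,"zym":10},[80,86,96]],"q":{"h":[38,84,13,90,75],"xc":[39,1],"yo":{"ao":88,"hu":18,"x":12}}}
After op 2 (add /acm 50): {"acm":50,"n":[{"gcs":22,"l":43,"of":77,"zym":10},[80,86,96]],"q":{"h":[38,84,13,90,75],"xc":[39,1],"yo":{"ao":88,"hu":18,"x":12}}}
After op 3 (replace /n/0 93): {"acm":50,"n":[93,[80,86,96]],"q":{"h":[38,84,13,90,75],"xc":[39,1],"yo":{"ao":88,"hu":18,"x":12}}}
After op 4 (add /q/yo/cjp 82): {"acm":50,"n":[93,[80,86,96]],"q":{"h":[38,84,13,90,75],"xc":[39,1],"yo":{"ao":88,"cjp":82,"hu":18,"x":12}}}
After op 5 (remove /q/yo): {"acm":50,"n":[93,[80,86,96]],"q":{"h":[38,84,13,90,75],"xc":[39,1]}}
After op 6 (add /n/0 56): {"acm":50,"n":[56,93,[80,86,96]],"q":{"h":[38,84,13,90,75],"xc":[39,1]}}
After op 7 (replace /q/h/2 14): {"acm":50,"n":[56,93,[80,86,96]],"q":{"h":[38,84,14,90,75],"xc":[39,1]}}
After op 8 (replace /n 1): {"acm":50,"n":1,"q":{"h":[38,84,14,90,75],"xc":[39,1]}}
After op 9 (replace /q/xc 16): {"acm":50,"n":1,"q":{"h":[38,84,14,90,75],"xc":16}}
After op 10 (add /gfd 23): {"acm":50,"gfd":23,"n":1,"q":{"h":[38,84,14,90,75],"xc":16}}
After op 11 (remove /q/h/1): {"acm":50,"gfd":23,"n":1,"q":{"h":[38,14,90,75],"xc":16}}
After op 12 (replace /q/h/2 57): {"acm":50,"gfd":23,"n":1,"q":{"h":[38,14,57,75],"xc":16}}
After op 13 (replace /acm 92): {"acm":92,"gfd":23,"n":1,"q":{"h":[38,14,57,75],"xc":16}}
After op 14 (add /q/li 87): {"acm":92,"gfd":23,"n":1,"q":{"h":[38,14,57,75],"li":87,"xc":16}}
After op 15 (replace /q/h 51): {"acm":92,"gfd":23,"n":1,"q":{"h":51,"li":87,"xc":16}}
After op 16 (remove /q/li): {"acm":92,"gfd":23,"n":1,"q":{"h":51,"xc":16}}
After op 17 (add /q/wh 92): {"acm":92,"gfd":23,"n":1,"q":{"h":51,"wh":92,"xc":16}}
Value at /q/wh: 92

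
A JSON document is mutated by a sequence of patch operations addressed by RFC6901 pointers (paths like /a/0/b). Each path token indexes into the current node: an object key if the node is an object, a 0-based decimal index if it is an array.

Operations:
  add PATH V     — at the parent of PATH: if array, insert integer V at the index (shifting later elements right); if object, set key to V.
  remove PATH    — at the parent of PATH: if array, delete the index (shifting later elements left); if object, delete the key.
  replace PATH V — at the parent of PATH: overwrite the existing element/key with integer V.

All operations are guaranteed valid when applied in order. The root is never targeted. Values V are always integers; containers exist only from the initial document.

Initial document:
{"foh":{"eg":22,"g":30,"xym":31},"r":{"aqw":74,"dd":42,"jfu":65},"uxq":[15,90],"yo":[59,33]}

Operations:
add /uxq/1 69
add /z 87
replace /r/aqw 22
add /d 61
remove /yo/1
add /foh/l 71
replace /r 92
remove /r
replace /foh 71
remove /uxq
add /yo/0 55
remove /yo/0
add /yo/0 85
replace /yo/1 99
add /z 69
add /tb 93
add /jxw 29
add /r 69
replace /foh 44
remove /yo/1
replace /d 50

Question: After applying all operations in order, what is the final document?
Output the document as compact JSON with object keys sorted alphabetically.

After op 1 (add /uxq/1 69): {"foh":{"eg":22,"g":30,"xym":31},"r":{"aqw":74,"dd":42,"jfu":65},"uxq":[15,69,90],"yo":[59,33]}
After op 2 (add /z 87): {"foh":{"eg":22,"g":30,"xym":31},"r":{"aqw":74,"dd":42,"jfu":65},"uxq":[15,69,90],"yo":[59,33],"z":87}
After op 3 (replace /r/aqw 22): {"foh":{"eg":22,"g":30,"xym":31},"r":{"aqw":22,"dd":42,"jfu":65},"uxq":[15,69,90],"yo":[59,33],"z":87}
After op 4 (add /d 61): {"d":61,"foh":{"eg":22,"g":30,"xym":31},"r":{"aqw":22,"dd":42,"jfu":65},"uxq":[15,69,90],"yo":[59,33],"z":87}
After op 5 (remove /yo/1): {"d":61,"foh":{"eg":22,"g":30,"xym":31},"r":{"aqw":22,"dd":42,"jfu":65},"uxq":[15,69,90],"yo":[59],"z":87}
After op 6 (add /foh/l 71): {"d":61,"foh":{"eg":22,"g":30,"l":71,"xym":31},"r":{"aqw":22,"dd":42,"jfu":65},"uxq":[15,69,90],"yo":[59],"z":87}
After op 7 (replace /r 92): {"d":61,"foh":{"eg":22,"g":30,"l":71,"xym":31},"r":92,"uxq":[15,69,90],"yo":[59],"z":87}
After op 8 (remove /r): {"d":61,"foh":{"eg":22,"g":30,"l":71,"xym":31},"uxq":[15,69,90],"yo":[59],"z":87}
After op 9 (replace /foh 71): {"d":61,"foh":71,"uxq":[15,69,90],"yo":[59],"z":87}
After op 10 (remove /uxq): {"d":61,"foh":71,"yo":[59],"z":87}
After op 11 (add /yo/0 55): {"d":61,"foh":71,"yo":[55,59],"z":87}
After op 12 (remove /yo/0): {"d":61,"foh":71,"yo":[59],"z":87}
After op 13 (add /yo/0 85): {"d":61,"foh":71,"yo":[85,59],"z":87}
After op 14 (replace /yo/1 99): {"d":61,"foh":71,"yo":[85,99],"z":87}
After op 15 (add /z 69): {"d":61,"foh":71,"yo":[85,99],"z":69}
After op 16 (add /tb 93): {"d":61,"foh":71,"tb":93,"yo":[85,99],"z":69}
After op 17 (add /jxw 29): {"d":61,"foh":71,"jxw":29,"tb":93,"yo":[85,99],"z":69}
After op 18 (add /r 69): {"d":61,"foh":71,"jxw":29,"r":69,"tb":93,"yo":[85,99],"z":69}
After op 19 (replace /foh 44): {"d":61,"foh":44,"jxw":29,"r":69,"tb":93,"yo":[85,99],"z":69}
After op 20 (remove /yo/1): {"d":61,"foh":44,"jxw":29,"r":69,"tb":93,"yo":[85],"z":69}
After op 21 (replace /d 50): {"d":50,"foh":44,"jxw":29,"r":69,"tb":93,"yo":[85],"z":69}

Answer: {"d":50,"foh":44,"jxw":29,"r":69,"tb":93,"yo":[85],"z":69}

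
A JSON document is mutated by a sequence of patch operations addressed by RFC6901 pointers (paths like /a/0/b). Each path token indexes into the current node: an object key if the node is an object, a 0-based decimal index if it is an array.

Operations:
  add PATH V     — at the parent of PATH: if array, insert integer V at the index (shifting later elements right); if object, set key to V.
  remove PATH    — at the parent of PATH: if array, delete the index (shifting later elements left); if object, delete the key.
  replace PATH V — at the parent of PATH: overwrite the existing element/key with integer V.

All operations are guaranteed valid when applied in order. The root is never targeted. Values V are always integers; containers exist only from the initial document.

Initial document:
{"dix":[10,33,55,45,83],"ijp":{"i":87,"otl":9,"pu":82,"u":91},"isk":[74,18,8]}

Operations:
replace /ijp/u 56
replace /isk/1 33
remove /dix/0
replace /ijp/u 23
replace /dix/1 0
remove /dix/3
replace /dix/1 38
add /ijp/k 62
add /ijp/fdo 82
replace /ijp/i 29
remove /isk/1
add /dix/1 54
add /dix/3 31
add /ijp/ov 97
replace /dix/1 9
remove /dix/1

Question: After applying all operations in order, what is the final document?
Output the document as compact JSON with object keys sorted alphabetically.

After op 1 (replace /ijp/u 56): {"dix":[10,33,55,45,83],"ijp":{"i":87,"otl":9,"pu":82,"u":56},"isk":[74,18,8]}
After op 2 (replace /isk/1 33): {"dix":[10,33,55,45,83],"ijp":{"i":87,"otl":9,"pu":82,"u":56},"isk":[74,33,8]}
After op 3 (remove /dix/0): {"dix":[33,55,45,83],"ijp":{"i":87,"otl":9,"pu":82,"u":56},"isk":[74,33,8]}
After op 4 (replace /ijp/u 23): {"dix":[33,55,45,83],"ijp":{"i":87,"otl":9,"pu":82,"u":23},"isk":[74,33,8]}
After op 5 (replace /dix/1 0): {"dix":[33,0,45,83],"ijp":{"i":87,"otl":9,"pu":82,"u":23},"isk":[74,33,8]}
After op 6 (remove /dix/3): {"dix":[33,0,45],"ijp":{"i":87,"otl":9,"pu":82,"u":23},"isk":[74,33,8]}
After op 7 (replace /dix/1 38): {"dix":[33,38,45],"ijp":{"i":87,"otl":9,"pu":82,"u":23},"isk":[74,33,8]}
After op 8 (add /ijp/k 62): {"dix":[33,38,45],"ijp":{"i":87,"k":62,"otl":9,"pu":82,"u":23},"isk":[74,33,8]}
After op 9 (add /ijp/fdo 82): {"dix":[33,38,45],"ijp":{"fdo":82,"i":87,"k":62,"otl":9,"pu":82,"u":23},"isk":[74,33,8]}
After op 10 (replace /ijp/i 29): {"dix":[33,38,45],"ijp":{"fdo":82,"i":29,"k":62,"otl":9,"pu":82,"u":23},"isk":[74,33,8]}
After op 11 (remove /isk/1): {"dix":[33,38,45],"ijp":{"fdo":82,"i":29,"k":62,"otl":9,"pu":82,"u":23},"isk":[74,8]}
After op 12 (add /dix/1 54): {"dix":[33,54,38,45],"ijp":{"fdo":82,"i":29,"k":62,"otl":9,"pu":82,"u":23},"isk":[74,8]}
After op 13 (add /dix/3 31): {"dix":[33,54,38,31,45],"ijp":{"fdo":82,"i":29,"k":62,"otl":9,"pu":82,"u":23},"isk":[74,8]}
After op 14 (add /ijp/ov 97): {"dix":[33,54,38,31,45],"ijp":{"fdo":82,"i":29,"k":62,"otl":9,"ov":97,"pu":82,"u":23},"isk":[74,8]}
After op 15 (replace /dix/1 9): {"dix":[33,9,38,31,45],"ijp":{"fdo":82,"i":29,"k":62,"otl":9,"ov":97,"pu":82,"u":23},"isk":[74,8]}
After op 16 (remove /dix/1): {"dix":[33,38,31,45],"ijp":{"fdo":82,"i":29,"k":62,"otl":9,"ov":97,"pu":82,"u":23},"isk":[74,8]}

Answer: {"dix":[33,38,31,45],"ijp":{"fdo":82,"i":29,"k":62,"otl":9,"ov":97,"pu":82,"u":23},"isk":[74,8]}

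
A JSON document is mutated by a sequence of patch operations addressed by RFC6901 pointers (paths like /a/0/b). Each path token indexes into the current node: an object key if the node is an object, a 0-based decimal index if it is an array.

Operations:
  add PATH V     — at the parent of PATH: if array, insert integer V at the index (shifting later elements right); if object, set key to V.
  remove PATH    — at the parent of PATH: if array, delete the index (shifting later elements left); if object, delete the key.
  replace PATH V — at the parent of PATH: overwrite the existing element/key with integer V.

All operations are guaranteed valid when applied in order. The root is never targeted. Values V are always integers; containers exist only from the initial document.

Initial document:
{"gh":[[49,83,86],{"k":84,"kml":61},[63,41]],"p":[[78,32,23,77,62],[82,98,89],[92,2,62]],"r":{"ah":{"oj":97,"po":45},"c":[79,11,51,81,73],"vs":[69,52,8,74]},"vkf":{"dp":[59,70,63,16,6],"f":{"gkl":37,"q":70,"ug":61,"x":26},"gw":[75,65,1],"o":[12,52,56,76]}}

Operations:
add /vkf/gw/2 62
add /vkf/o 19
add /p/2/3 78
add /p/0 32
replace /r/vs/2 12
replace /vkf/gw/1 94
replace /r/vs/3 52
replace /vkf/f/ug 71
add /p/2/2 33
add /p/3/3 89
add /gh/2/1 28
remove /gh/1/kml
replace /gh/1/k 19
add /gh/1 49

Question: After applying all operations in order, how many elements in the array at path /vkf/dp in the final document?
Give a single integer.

Answer: 5

Derivation:
After op 1 (add /vkf/gw/2 62): {"gh":[[49,83,86],{"k":84,"kml":61},[63,41]],"p":[[78,32,23,77,62],[82,98,89],[92,2,62]],"r":{"ah":{"oj":97,"po":45},"c":[79,11,51,81,73],"vs":[69,52,8,74]},"vkf":{"dp":[59,70,63,16,6],"f":{"gkl":37,"q":70,"ug":61,"x":26},"gw":[75,65,62,1],"o":[12,52,56,76]}}
After op 2 (add /vkf/o 19): {"gh":[[49,83,86],{"k":84,"kml":61},[63,41]],"p":[[78,32,23,77,62],[82,98,89],[92,2,62]],"r":{"ah":{"oj":97,"po":45},"c":[79,11,51,81,73],"vs":[69,52,8,74]},"vkf":{"dp":[59,70,63,16,6],"f":{"gkl":37,"q":70,"ug":61,"x":26},"gw":[75,65,62,1],"o":19}}
After op 3 (add /p/2/3 78): {"gh":[[49,83,86],{"k":84,"kml":61},[63,41]],"p":[[78,32,23,77,62],[82,98,89],[92,2,62,78]],"r":{"ah":{"oj":97,"po":45},"c":[79,11,51,81,73],"vs":[69,52,8,74]},"vkf":{"dp":[59,70,63,16,6],"f":{"gkl":37,"q":70,"ug":61,"x":26},"gw":[75,65,62,1],"o":19}}
After op 4 (add /p/0 32): {"gh":[[49,83,86],{"k":84,"kml":61},[63,41]],"p":[32,[78,32,23,77,62],[82,98,89],[92,2,62,78]],"r":{"ah":{"oj":97,"po":45},"c":[79,11,51,81,73],"vs":[69,52,8,74]},"vkf":{"dp":[59,70,63,16,6],"f":{"gkl":37,"q":70,"ug":61,"x":26},"gw":[75,65,62,1],"o":19}}
After op 5 (replace /r/vs/2 12): {"gh":[[49,83,86],{"k":84,"kml":61},[63,41]],"p":[32,[78,32,23,77,62],[82,98,89],[92,2,62,78]],"r":{"ah":{"oj":97,"po":45},"c":[79,11,51,81,73],"vs":[69,52,12,74]},"vkf":{"dp":[59,70,63,16,6],"f":{"gkl":37,"q":70,"ug":61,"x":26},"gw":[75,65,62,1],"o":19}}
After op 6 (replace /vkf/gw/1 94): {"gh":[[49,83,86],{"k":84,"kml":61},[63,41]],"p":[32,[78,32,23,77,62],[82,98,89],[92,2,62,78]],"r":{"ah":{"oj":97,"po":45},"c":[79,11,51,81,73],"vs":[69,52,12,74]},"vkf":{"dp":[59,70,63,16,6],"f":{"gkl":37,"q":70,"ug":61,"x":26},"gw":[75,94,62,1],"o":19}}
After op 7 (replace /r/vs/3 52): {"gh":[[49,83,86],{"k":84,"kml":61},[63,41]],"p":[32,[78,32,23,77,62],[82,98,89],[92,2,62,78]],"r":{"ah":{"oj":97,"po":45},"c":[79,11,51,81,73],"vs":[69,52,12,52]},"vkf":{"dp":[59,70,63,16,6],"f":{"gkl":37,"q":70,"ug":61,"x":26},"gw":[75,94,62,1],"o":19}}
After op 8 (replace /vkf/f/ug 71): {"gh":[[49,83,86],{"k":84,"kml":61},[63,41]],"p":[32,[78,32,23,77,62],[82,98,89],[92,2,62,78]],"r":{"ah":{"oj":97,"po":45},"c":[79,11,51,81,73],"vs":[69,52,12,52]},"vkf":{"dp":[59,70,63,16,6],"f":{"gkl":37,"q":70,"ug":71,"x":26},"gw":[75,94,62,1],"o":19}}
After op 9 (add /p/2/2 33): {"gh":[[49,83,86],{"k":84,"kml":61},[63,41]],"p":[32,[78,32,23,77,62],[82,98,33,89],[92,2,62,78]],"r":{"ah":{"oj":97,"po":45},"c":[79,11,51,81,73],"vs":[69,52,12,52]},"vkf":{"dp":[59,70,63,16,6],"f":{"gkl":37,"q":70,"ug":71,"x":26},"gw":[75,94,62,1],"o":19}}
After op 10 (add /p/3/3 89): {"gh":[[49,83,86],{"k":84,"kml":61},[63,41]],"p":[32,[78,32,23,77,62],[82,98,33,89],[92,2,62,89,78]],"r":{"ah":{"oj":97,"po":45},"c":[79,11,51,81,73],"vs":[69,52,12,52]},"vkf":{"dp":[59,70,63,16,6],"f":{"gkl":37,"q":70,"ug":71,"x":26},"gw":[75,94,62,1],"o":19}}
After op 11 (add /gh/2/1 28): {"gh":[[49,83,86],{"k":84,"kml":61},[63,28,41]],"p":[32,[78,32,23,77,62],[82,98,33,89],[92,2,62,89,78]],"r":{"ah":{"oj":97,"po":45},"c":[79,11,51,81,73],"vs":[69,52,12,52]},"vkf":{"dp":[59,70,63,16,6],"f":{"gkl":37,"q":70,"ug":71,"x":26},"gw":[75,94,62,1],"o":19}}
After op 12 (remove /gh/1/kml): {"gh":[[49,83,86],{"k":84},[63,28,41]],"p":[32,[78,32,23,77,62],[82,98,33,89],[92,2,62,89,78]],"r":{"ah":{"oj":97,"po":45},"c":[79,11,51,81,73],"vs":[69,52,12,52]},"vkf":{"dp":[59,70,63,16,6],"f":{"gkl":37,"q":70,"ug":71,"x":26},"gw":[75,94,62,1],"o":19}}
After op 13 (replace /gh/1/k 19): {"gh":[[49,83,86],{"k":19},[63,28,41]],"p":[32,[78,32,23,77,62],[82,98,33,89],[92,2,62,89,78]],"r":{"ah":{"oj":97,"po":45},"c":[79,11,51,81,73],"vs":[69,52,12,52]},"vkf":{"dp":[59,70,63,16,6],"f":{"gkl":37,"q":70,"ug":71,"x":26},"gw":[75,94,62,1],"o":19}}
After op 14 (add /gh/1 49): {"gh":[[49,83,86],49,{"k":19},[63,28,41]],"p":[32,[78,32,23,77,62],[82,98,33,89],[92,2,62,89,78]],"r":{"ah":{"oj":97,"po":45},"c":[79,11,51,81,73],"vs":[69,52,12,52]},"vkf":{"dp":[59,70,63,16,6],"f":{"gkl":37,"q":70,"ug":71,"x":26},"gw":[75,94,62,1],"o":19}}
Size at path /vkf/dp: 5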